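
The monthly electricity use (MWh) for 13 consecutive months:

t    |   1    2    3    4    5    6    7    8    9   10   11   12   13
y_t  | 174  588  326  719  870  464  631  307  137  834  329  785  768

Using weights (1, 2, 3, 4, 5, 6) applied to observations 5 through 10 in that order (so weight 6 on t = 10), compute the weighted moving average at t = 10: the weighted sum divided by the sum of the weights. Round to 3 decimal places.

Weighted sum: 1·870 + 2·464 + 3·631 + 4·307 + 5·137 + 6·834 = 870 + 928 + 1893 + 1228 + 685 + 5004 = 10608
Weight total: 1 + 2 + 3 + 4 + 5 + 6 = 21
WMA = 10608 / 21 = 505.143

505.143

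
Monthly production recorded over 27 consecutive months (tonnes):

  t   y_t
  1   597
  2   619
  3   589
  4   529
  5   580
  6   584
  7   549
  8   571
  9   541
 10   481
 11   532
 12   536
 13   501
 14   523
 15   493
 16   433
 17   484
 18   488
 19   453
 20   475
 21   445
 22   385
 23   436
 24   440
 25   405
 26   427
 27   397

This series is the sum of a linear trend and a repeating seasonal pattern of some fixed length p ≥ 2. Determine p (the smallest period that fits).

6

First differences y_{t+1} − y_t: 22, -30, -60, 51, 4, -35, 22, -30, -60, 51, 4, -35, 22, -30, …
The difference pattern repeats every 6 terms and not for any smaller step, so p = 6.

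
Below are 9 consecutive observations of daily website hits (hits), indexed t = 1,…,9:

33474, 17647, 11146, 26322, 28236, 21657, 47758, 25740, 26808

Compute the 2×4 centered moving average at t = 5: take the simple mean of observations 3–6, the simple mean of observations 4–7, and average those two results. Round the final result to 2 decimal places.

Sum over 3–6: 11146 + 26322 + 28236 + 21657 = 87361
Sum over 4–7: 26322 + 28236 + 21657 + 47758 = 123973
CMA at t=5 = (87361 + 123973) / (2·4) = 211334 / 8 = 26416.75

26416.75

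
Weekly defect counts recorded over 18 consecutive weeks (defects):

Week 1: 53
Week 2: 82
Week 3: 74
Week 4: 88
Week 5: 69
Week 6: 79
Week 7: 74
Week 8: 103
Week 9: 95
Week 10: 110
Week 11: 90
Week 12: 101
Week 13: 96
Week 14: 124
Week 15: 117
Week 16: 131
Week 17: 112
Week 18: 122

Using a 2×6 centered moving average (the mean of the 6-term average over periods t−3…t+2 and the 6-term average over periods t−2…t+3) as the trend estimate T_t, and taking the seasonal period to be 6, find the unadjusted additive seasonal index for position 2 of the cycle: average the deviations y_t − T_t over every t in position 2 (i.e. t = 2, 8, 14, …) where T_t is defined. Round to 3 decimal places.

Season position 2 occurs at t = 8, 14 (where T_t is defined).
t=8: T_8 = 90.08333; y_8 − T_8 = 103 − 90.08333 = 12.91667
t=14: T_14 = 111.66667; y_14 − T_14 = 124 − 111.66667 = 12.33333
Mean deviation: (12.91667 + 12.33333) / 2 = 12.625

12.625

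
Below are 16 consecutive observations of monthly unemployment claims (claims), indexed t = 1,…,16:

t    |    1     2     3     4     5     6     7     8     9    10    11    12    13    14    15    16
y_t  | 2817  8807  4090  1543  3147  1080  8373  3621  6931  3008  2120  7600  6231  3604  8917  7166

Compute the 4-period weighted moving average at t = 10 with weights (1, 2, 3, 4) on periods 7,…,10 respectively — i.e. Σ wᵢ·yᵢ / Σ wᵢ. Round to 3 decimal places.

Weighted sum: 1·8373 + 2·3621 + 3·6931 + 4·3008 = 8373 + 7242 + 20793 + 12032 = 48440
Weight total: 1 + 2 + 3 + 4 = 10
WMA = 48440 / 10 = 4844.000

4844.000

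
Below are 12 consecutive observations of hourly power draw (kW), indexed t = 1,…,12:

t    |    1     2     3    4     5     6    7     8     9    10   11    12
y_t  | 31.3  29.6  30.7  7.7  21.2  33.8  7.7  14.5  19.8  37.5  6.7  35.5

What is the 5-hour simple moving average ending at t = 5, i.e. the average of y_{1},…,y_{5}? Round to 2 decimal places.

Sum of periods 1–5: 31.3 + 29.6 + 30.7 + 7.7 + 21.2 = 120.5
Divide by 5: 120.5 / 5 = 24.10

24.10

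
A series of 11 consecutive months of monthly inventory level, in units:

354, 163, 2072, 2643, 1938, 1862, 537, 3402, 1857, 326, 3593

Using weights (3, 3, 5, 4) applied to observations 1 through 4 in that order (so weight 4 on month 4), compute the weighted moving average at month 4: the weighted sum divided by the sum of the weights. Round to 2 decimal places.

Weighted sum: 3·354 + 3·163 + 5·2072 + 4·2643 = 1062 + 489 + 10360 + 10572 = 22483
Weight total: 3 + 3 + 5 + 4 = 15
WMA = 22483 / 15 = 1498.87

1498.87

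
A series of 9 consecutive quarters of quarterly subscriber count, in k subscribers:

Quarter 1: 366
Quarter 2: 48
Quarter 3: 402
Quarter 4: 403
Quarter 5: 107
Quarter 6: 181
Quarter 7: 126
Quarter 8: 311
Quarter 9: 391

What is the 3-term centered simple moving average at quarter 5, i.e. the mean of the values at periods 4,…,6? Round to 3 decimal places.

230.333

Sum of periods 4–6: 403 + 107 + 181 = 691
Divide by 3: 691 / 3 = 230.333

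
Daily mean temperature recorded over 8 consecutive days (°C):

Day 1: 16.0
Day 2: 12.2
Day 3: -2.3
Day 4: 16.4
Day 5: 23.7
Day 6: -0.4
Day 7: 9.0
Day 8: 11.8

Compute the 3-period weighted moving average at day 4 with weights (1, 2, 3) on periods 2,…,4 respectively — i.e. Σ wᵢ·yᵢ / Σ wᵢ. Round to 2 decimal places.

Weighted sum: 1·12.2 + 2·-2.3 + 3·16.4 = 12.2 + -4.6 + 49.2 = 56.8
Weight total: 1 + 2 + 3 = 6
WMA = 56.8 / 6 = 9.47

9.47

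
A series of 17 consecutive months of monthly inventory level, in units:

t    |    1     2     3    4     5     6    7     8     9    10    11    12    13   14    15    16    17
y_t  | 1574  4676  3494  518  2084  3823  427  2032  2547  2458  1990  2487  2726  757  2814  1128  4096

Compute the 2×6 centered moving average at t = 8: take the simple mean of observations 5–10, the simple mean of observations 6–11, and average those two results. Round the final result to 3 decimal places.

2220.667

Sum over 5–10: 2084 + 3823 + 427 + 2032 + 2547 + 2458 = 13371
Sum over 6–11: 3823 + 427 + 2032 + 2547 + 2458 + 1990 = 13277
CMA at t=8 = (13371 + 13277) / (2·6) = 26648 / 12 = 2220.667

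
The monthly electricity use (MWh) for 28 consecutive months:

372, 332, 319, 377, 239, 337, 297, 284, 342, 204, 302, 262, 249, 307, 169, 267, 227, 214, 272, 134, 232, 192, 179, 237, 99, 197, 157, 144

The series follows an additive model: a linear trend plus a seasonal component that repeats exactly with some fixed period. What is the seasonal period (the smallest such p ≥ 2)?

5

First differences y_{t+1} − y_t: -40, -13, 58, -138, 98, -40, -13, 58, -138, 98, -40, -13, …
The difference pattern repeats every 5 terms and not for any smaller step, so p = 5.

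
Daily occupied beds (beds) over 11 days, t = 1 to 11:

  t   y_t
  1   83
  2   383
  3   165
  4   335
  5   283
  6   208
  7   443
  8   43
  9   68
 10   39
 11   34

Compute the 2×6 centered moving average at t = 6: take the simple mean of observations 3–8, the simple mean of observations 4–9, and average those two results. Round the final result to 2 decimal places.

Sum over 3–8: 165 + 335 + 283 + 208 + 443 + 43 = 1477
Sum over 4–9: 335 + 283 + 208 + 443 + 43 + 68 = 1380
CMA at t=6 = (1477 + 1380) / (2·6) = 2857 / 12 = 238.08

238.08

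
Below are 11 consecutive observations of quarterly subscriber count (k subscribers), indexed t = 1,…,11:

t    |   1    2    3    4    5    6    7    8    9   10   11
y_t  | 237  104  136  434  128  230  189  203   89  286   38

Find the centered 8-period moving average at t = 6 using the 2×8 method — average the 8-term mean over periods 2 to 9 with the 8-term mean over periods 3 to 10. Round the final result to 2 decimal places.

Sum over 2–9: 104 + 136 + 434 + 128 + 230 + 189 + 203 + 89 = 1513
Sum over 3–10: 136 + 434 + 128 + 230 + 189 + 203 + 89 + 286 = 1695
CMA at t=6 = (1513 + 1695) / (2·8) = 3208 / 16 = 200.50

200.50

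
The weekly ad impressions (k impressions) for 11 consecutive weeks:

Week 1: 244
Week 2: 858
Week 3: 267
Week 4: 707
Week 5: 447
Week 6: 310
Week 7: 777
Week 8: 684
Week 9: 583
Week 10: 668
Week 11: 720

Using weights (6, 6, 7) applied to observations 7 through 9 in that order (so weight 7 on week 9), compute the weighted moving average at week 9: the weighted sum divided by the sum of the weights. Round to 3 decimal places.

Weighted sum: 6·777 + 6·684 + 7·583 = 4662 + 4104 + 4081 = 12847
Weight total: 6 + 6 + 7 = 19
WMA = 12847 / 19 = 676.158

676.158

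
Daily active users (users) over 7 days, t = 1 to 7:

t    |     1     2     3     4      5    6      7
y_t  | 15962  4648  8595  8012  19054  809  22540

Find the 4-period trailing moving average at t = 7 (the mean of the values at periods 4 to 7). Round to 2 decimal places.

Sum of periods 4–7: 8012 + 19054 + 809 + 22540 = 50415
Divide by 4: 50415 / 4 = 12603.75

12603.75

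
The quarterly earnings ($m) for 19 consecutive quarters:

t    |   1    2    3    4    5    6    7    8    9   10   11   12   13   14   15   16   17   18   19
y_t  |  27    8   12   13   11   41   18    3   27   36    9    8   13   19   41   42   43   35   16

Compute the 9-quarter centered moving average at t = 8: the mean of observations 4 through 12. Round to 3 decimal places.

18.444

Sum of periods 4–12: 13 + 11 + 41 + 18 + 3 + 27 + 36 + 9 + 8 = 166
Divide by 9: 166 / 9 = 18.444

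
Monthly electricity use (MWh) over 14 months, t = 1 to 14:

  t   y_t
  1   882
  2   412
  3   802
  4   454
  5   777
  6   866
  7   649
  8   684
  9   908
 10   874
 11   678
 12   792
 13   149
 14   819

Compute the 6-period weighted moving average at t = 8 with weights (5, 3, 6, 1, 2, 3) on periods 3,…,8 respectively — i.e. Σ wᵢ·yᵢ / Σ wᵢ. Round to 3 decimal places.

Weighted sum: 5·802 + 3·454 + 6·777 + 1·866 + 2·649 + 3·684 = 4010 + 1362 + 4662 + 866 + 1298 + 2052 = 14250
Weight total: 5 + 3 + 6 + 1 + 2 + 3 = 20
WMA = 14250 / 20 = 712.500

712.500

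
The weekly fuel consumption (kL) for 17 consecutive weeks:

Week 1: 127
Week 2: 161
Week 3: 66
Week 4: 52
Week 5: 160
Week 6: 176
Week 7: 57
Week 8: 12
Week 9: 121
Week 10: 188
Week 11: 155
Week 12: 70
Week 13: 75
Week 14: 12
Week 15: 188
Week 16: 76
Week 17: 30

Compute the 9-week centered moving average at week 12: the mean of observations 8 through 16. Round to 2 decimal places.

Sum of periods 8–16: 12 + 121 + 188 + 155 + 70 + 75 + 12 + 188 + 76 = 897
Divide by 9: 897 / 9 = 99.67

99.67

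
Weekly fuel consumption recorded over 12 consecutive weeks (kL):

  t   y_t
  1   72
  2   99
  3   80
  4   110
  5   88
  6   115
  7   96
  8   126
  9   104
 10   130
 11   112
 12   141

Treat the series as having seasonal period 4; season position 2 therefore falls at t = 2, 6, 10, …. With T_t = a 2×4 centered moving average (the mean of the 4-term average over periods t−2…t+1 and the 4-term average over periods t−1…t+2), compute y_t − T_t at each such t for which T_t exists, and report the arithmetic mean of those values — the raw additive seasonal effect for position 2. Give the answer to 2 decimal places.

Season position 2 occurs at t = 6, 10 (where T_t is defined).
t=6: T_6 = 104.2500; y_6 − T_6 = 115 − 104.2500 = 10.7500
t=10: T_10 = 119.8750; y_10 − T_10 = 130 − 119.8750 = 10.1250
Mean deviation: (10.7500 + 10.1250) / 2 = 10.44

10.44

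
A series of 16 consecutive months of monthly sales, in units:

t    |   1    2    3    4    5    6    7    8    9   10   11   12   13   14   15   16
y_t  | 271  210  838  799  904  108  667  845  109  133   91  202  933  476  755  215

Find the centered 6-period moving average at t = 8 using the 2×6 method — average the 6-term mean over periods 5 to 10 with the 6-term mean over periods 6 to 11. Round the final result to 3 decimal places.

Sum over 5–10: 904 + 108 + 667 + 845 + 109 + 133 = 2766
Sum over 6–11: 108 + 667 + 845 + 109 + 133 + 91 = 1953
CMA at t=8 = (2766 + 1953) / (2·6) = 4719 / 12 = 393.250

393.250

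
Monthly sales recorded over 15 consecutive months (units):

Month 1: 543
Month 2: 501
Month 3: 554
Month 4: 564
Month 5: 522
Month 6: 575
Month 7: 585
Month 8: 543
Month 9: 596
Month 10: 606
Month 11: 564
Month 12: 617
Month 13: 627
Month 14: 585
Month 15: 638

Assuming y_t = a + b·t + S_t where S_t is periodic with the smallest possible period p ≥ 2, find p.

First differences y_{t+1} − y_t: -42, 53, 10, -42, 53, 10, -42, 53, …
The difference pattern repeats every 3 terms and not for any smaller step, so p = 3.

3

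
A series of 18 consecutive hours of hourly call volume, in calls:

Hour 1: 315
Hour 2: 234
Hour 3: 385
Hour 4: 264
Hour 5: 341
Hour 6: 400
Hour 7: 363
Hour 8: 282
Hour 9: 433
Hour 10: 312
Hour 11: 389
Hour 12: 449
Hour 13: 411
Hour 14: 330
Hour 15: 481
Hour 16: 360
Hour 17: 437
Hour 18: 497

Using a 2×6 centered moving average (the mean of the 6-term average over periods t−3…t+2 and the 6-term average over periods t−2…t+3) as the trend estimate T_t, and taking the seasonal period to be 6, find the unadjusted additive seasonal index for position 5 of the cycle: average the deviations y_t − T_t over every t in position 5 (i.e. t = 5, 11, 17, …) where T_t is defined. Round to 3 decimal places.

5.750

Season position 5 occurs at t = 5, 11 (where T_t is defined).
t=5: T_5 = 335.16667; y_5 − T_5 = 341 − 335.16667 = 5.83333
t=11: T_11 = 383.33333; y_11 − T_11 = 389 − 383.33333 = 5.66667
Mean deviation: (5.83333 + 5.66667) / 2 = 5.750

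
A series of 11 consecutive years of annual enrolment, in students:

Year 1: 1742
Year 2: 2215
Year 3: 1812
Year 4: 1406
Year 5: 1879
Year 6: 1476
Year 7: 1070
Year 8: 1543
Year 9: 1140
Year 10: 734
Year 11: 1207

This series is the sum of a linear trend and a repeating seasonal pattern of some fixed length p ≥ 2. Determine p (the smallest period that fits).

First differences y_{t+1} − y_t: 473, -403, -406, 473, -403, -406, 473, -403, …
The difference pattern repeats every 3 terms and not for any smaller step, so p = 3.

3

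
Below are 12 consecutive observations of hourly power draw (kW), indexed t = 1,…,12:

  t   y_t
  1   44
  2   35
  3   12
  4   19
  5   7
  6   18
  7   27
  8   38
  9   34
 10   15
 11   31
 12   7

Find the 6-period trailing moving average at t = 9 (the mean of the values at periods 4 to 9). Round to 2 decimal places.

23.83

Sum of periods 4–9: 19 + 7 + 18 + 27 + 38 + 34 = 143
Divide by 6: 143 / 6 = 23.83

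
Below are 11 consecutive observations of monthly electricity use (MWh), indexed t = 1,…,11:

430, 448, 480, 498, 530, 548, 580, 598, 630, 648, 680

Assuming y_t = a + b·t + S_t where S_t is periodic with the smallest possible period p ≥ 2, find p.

First differences y_{t+1} − y_t: 18, 32, 18, 32, 18, 32, …
The difference pattern repeats every 2 terms and not for any smaller step, so p = 2.

2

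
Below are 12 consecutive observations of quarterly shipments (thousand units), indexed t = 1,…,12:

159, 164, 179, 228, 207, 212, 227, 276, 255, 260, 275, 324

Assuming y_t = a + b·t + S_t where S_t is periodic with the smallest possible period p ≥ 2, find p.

4

First differences y_{t+1} − y_t: 5, 15, 49, -21, 5, 15, 49, -21, 5, 15, …
The difference pattern repeats every 4 terms and not for any smaller step, so p = 4.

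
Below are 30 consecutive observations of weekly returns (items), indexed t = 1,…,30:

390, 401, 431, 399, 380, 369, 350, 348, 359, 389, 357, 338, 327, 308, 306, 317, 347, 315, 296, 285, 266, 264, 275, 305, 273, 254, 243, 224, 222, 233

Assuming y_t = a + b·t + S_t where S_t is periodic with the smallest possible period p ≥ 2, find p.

7

First differences y_{t+1} − y_t: 11, 30, -32, -19, -11, -19, -2, 11, 30, -32, -19, -11, -19, -2, 11, 30, …
The difference pattern repeats every 7 terms and not for any smaller step, so p = 7.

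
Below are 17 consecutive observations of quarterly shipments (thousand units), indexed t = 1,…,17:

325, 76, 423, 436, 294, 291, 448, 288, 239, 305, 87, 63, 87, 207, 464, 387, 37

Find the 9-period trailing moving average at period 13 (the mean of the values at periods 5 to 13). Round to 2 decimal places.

Sum of periods 5–13: 294 + 291 + 448 + 288 + 239 + 305 + 87 + 63 + 87 = 2102
Divide by 9: 2102 / 9 = 233.56

233.56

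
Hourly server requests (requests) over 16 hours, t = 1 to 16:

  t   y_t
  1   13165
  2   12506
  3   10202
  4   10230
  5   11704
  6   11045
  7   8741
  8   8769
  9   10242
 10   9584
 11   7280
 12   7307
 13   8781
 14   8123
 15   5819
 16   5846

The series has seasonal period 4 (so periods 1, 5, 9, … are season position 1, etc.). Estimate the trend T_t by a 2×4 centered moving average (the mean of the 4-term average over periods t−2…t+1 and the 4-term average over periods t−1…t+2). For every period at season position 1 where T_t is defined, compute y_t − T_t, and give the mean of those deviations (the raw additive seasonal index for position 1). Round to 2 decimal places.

1090.96

Season position 1 occurs at t = 5, 9, 13 (where T_t is defined).
t=5: T_5 = 10612.6250; y_5 − T_5 = 11704 − 10612.6250 = 1091.3750
t=9: T_9 = 9151.3750; y_9 − T_9 = 10242 − 9151.3750 = 1090.6250
t=13: T_13 = 7690.1250; y_13 − T_13 = 8781 − 7690.1250 = 1090.8750
Mean deviation: (1091.3750 + 1090.6250 + 1090.8750) / 3 = 1090.96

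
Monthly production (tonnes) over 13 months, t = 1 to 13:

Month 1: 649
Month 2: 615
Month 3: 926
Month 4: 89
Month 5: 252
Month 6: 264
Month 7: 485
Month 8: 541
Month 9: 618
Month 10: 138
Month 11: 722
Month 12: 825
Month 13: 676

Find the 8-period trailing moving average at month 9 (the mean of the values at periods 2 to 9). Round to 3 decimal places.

473.750

Sum of periods 2–9: 615 + 926 + 89 + 252 + 264 + 485 + 541 + 618 = 3790
Divide by 8: 3790 / 8 = 473.750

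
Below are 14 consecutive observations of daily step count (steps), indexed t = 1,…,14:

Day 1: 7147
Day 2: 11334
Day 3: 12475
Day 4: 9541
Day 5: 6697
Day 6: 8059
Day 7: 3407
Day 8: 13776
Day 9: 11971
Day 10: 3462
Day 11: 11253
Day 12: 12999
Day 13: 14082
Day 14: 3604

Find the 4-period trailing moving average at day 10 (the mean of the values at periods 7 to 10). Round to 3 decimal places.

8154.000

Sum of periods 7–10: 3407 + 13776 + 11971 + 3462 = 32616
Divide by 4: 32616 / 4 = 8154.000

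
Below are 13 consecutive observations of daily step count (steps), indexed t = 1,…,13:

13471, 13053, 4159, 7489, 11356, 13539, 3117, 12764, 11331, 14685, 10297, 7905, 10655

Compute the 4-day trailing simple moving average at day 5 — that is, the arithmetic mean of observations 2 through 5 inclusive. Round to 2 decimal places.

Sum of periods 2–5: 13053 + 4159 + 7489 + 11356 = 36057
Divide by 4: 36057 / 4 = 9014.25

9014.25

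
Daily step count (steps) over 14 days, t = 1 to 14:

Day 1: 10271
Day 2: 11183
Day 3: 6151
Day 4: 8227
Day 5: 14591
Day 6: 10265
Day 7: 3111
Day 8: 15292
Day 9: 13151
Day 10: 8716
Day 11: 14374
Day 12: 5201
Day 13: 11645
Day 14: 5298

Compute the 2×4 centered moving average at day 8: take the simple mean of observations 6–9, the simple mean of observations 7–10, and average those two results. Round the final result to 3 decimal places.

Sum over 6–9: 10265 + 3111 + 15292 + 13151 = 41819
Sum over 7–10: 3111 + 15292 + 13151 + 8716 = 40270
CMA at t=8 = (41819 + 40270) / (2·4) = 82089 / 8 = 10261.125

10261.125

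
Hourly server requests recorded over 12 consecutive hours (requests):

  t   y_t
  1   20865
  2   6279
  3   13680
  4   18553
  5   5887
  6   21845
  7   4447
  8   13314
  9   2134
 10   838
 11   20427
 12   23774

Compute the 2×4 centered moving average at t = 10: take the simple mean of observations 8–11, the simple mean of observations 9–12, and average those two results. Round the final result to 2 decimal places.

10485.75

Sum over 8–11: 13314 + 2134 + 838 + 20427 = 36713
Sum over 9–12: 2134 + 838 + 20427 + 23774 = 47173
CMA at t=10 = (36713 + 47173) / (2·4) = 83886 / 8 = 10485.75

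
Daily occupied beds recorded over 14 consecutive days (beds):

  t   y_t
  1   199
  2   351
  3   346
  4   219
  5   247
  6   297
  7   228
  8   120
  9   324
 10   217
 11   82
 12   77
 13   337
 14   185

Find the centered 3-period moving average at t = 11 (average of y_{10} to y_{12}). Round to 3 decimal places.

125.333

Sum of periods 10–12: 217 + 82 + 77 = 376
Divide by 3: 376 / 3 = 125.333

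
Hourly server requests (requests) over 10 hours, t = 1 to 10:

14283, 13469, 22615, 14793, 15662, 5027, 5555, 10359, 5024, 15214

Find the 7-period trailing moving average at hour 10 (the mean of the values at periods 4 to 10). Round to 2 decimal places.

10233.43

Sum of periods 4–10: 14793 + 15662 + 5027 + 5555 + 10359 + 5024 + 15214 = 71634
Divide by 7: 71634 / 7 = 10233.43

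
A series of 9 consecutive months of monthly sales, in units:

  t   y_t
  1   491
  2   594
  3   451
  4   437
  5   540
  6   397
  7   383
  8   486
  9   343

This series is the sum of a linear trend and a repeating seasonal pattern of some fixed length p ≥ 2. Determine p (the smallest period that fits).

First differences y_{t+1} − y_t: 103, -143, -14, 103, -143, -14, 103, -143, …
The difference pattern repeats every 3 terms and not for any smaller step, so p = 3.

3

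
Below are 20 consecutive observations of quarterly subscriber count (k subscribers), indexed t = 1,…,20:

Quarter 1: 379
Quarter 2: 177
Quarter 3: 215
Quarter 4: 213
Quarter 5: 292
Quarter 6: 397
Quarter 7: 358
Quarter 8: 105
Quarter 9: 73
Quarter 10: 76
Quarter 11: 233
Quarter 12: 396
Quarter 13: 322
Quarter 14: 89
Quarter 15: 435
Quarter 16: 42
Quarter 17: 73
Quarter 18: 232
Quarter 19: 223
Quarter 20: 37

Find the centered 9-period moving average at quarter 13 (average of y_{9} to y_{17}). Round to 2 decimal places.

193.22

Sum of periods 9–17: 73 + 76 + 233 + 396 + 322 + 89 + 435 + 42 + 73 = 1739
Divide by 9: 1739 / 9 = 193.22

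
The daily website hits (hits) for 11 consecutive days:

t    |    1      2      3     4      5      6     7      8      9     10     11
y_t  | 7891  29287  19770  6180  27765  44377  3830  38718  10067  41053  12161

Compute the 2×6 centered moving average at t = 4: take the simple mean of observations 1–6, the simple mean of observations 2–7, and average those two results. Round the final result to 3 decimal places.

Sum over 1–6: 7891 + 29287 + 19770 + 6180 + 27765 + 44377 = 135270
Sum over 2–7: 29287 + 19770 + 6180 + 27765 + 44377 + 3830 = 131209
CMA at t=4 = (135270 + 131209) / (2·6) = 266479 / 12 = 22206.583

22206.583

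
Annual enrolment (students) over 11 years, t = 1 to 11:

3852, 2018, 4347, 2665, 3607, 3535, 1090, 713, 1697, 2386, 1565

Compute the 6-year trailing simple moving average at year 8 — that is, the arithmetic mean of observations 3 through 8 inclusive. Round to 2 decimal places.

Sum of periods 3–8: 4347 + 2665 + 3607 + 3535 + 1090 + 713 = 15957
Divide by 6: 15957 / 6 = 2659.50

2659.50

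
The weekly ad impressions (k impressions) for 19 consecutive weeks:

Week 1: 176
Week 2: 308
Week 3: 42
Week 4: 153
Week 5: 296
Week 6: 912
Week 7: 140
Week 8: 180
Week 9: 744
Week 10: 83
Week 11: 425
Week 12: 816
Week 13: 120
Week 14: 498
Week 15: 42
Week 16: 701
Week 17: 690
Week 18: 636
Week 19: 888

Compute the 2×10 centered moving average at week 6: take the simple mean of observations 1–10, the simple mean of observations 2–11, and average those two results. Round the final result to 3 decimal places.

315.850

Sum over 1–10: 176 + 308 + 42 + 153 + 296 + 912 + 140 + 180 + 744 + 83 = 3034
Sum over 2–11: 308 + 42 + 153 + 296 + 912 + 140 + 180 + 744 + 83 + 425 = 3283
CMA at t=6 = (3034 + 3283) / (2·10) = 6317 / 20 = 315.850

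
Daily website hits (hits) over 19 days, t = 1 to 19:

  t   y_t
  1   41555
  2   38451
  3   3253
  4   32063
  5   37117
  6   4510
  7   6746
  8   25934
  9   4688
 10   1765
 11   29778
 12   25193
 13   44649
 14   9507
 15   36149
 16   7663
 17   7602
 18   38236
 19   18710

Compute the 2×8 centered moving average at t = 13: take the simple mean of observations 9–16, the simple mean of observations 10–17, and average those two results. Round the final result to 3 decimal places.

Sum over 9–16: 4688 + 1765 + 29778 + 25193 + 44649 + 9507 + 36149 + 7663 = 159392
Sum over 10–17: 1765 + 29778 + 25193 + 44649 + 9507 + 36149 + 7663 + 7602 = 162306
CMA at t=13 = (159392 + 162306) / (2·8) = 321698 / 16 = 20106.125

20106.125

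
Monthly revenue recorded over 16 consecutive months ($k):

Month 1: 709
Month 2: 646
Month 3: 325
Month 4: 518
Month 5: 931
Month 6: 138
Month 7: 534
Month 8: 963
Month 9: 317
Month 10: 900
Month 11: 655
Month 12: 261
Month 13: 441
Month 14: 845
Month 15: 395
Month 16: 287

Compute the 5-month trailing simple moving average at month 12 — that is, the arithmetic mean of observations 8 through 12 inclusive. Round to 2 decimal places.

Sum of periods 8–12: 963 + 317 + 900 + 655 + 261 = 3096
Divide by 5: 3096 / 5 = 619.20

619.20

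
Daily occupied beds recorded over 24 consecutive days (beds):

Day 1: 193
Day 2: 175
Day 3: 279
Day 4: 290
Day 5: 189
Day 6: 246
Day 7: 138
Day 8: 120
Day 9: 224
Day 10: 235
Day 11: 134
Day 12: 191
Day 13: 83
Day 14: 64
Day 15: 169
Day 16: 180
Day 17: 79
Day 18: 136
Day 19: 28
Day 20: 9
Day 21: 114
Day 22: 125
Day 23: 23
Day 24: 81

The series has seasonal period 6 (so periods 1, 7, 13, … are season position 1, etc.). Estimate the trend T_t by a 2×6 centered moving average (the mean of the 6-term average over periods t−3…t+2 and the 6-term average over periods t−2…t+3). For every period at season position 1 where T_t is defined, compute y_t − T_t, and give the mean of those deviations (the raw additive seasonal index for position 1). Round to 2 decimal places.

-58.47

Season position 1 occurs at t = 7, 13, 19 (where T_t is defined).
t=7: T_7 = 196.5833; y_7 − T_7 = 138 − 196.5833 = -58.5833
t=13: T_13 = 141.4167; y_13 − T_13 = 83 − 141.4167 = -58.4167
t=19: T_19 = 86.4167; y_19 − T_19 = 28 − 86.4167 = -58.4167
Mean deviation: (-58.5833 + -58.4167 + -58.4167) / 3 = -58.47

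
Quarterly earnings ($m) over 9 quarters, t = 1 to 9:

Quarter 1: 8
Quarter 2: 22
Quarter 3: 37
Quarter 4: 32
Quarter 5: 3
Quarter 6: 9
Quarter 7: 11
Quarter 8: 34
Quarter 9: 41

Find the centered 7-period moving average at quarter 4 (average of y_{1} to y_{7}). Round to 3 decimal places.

Sum of periods 1–7: 8 + 22 + 37 + 32 + 3 + 9 + 11 = 122
Divide by 7: 122 / 7 = 17.429

17.429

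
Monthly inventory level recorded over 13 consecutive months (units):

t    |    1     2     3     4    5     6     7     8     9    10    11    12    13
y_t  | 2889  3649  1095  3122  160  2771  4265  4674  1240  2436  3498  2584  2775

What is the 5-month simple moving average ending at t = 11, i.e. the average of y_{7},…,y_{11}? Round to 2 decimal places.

3222.60

Sum of periods 7–11: 4265 + 4674 + 1240 + 2436 + 3498 = 16113
Divide by 5: 16113 / 5 = 3222.60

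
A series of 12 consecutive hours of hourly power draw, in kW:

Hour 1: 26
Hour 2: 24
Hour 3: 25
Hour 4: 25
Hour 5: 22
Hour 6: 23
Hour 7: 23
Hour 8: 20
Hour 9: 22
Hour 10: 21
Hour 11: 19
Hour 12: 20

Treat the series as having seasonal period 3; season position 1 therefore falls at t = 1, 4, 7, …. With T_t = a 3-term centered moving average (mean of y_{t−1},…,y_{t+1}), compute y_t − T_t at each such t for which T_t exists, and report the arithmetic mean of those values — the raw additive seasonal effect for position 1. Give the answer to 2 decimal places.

0.78

Season position 1 occurs at t = 4, 7, 10 (where T_t is defined).
t=4: T_4 = 24.0000; y_4 − T_4 = 25 − 24.0000 = 1.0000
t=7: T_7 = 22.0000; y_7 − T_7 = 23 − 22.0000 = 1.0000
t=10: T_10 = 20.6667; y_10 − T_10 = 21 − 20.6667 = 0.3333
Mean deviation: (1.0000 + 1.0000 + 0.3333) / 3 = 0.78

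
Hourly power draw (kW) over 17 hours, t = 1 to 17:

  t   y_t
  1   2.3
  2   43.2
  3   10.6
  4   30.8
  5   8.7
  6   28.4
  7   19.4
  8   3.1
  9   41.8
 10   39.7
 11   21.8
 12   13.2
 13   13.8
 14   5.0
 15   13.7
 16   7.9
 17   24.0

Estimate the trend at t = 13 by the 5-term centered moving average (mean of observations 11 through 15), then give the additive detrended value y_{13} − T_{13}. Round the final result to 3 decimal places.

Trend T_13 = (21.8 + 13.2 + 13.8 + 5.0 + 13.7) / 5 = 67.5/5 = 13.50000
Detrended value: 13.8 − 13.50000 = 0.300

0.300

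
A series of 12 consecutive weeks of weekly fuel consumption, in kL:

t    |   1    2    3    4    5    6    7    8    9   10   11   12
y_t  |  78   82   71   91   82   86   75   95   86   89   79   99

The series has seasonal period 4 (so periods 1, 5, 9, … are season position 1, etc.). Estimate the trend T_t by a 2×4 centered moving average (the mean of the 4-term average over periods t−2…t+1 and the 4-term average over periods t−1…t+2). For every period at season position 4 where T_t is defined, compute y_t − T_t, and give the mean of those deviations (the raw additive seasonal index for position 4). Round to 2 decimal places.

9.06

Season position 4 occurs at t = 4, 8 (where T_t is defined).
t=4: T_4 = 82.0000; y_4 − T_4 = 91 − 82.0000 = 9.0000
t=8: T_8 = 85.8750; y_8 − T_8 = 95 − 85.8750 = 9.1250
Mean deviation: (9.0000 + 9.1250) / 2 = 9.06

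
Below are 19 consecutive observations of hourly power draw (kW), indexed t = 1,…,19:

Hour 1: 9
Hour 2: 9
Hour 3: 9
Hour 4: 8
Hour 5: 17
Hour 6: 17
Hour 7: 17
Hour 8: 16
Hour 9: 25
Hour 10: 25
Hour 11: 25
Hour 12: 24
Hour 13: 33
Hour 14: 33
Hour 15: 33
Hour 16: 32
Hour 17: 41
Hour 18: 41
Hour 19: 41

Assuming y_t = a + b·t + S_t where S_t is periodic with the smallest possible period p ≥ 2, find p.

First differences y_{t+1} − y_t: 0, 0, -1, 9, 0, 0, -1, 9, 0, 0, …
The difference pattern repeats every 4 terms and not for any smaller step, so p = 4.

4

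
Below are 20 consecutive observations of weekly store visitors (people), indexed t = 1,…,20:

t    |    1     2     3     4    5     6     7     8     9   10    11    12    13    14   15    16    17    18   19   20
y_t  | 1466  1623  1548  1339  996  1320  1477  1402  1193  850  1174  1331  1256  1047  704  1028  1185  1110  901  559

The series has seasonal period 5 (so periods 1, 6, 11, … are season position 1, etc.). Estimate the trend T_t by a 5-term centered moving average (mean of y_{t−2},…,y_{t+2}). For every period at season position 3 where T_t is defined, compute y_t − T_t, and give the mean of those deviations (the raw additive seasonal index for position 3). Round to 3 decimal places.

153.550

Season position 3 occurs at t = 3, 8, 13, 18 (where T_t is defined).
t=3: T_3 = 1394.40000; y_3 − T_3 = 1548 − 1394.40000 = 153.60000
t=8: T_8 = 1248.40000; y_8 − T_8 = 1402 − 1248.40000 = 153.60000
t=13: T_13 = 1102.40000; y_13 − T_13 = 1256 − 1102.40000 = 153.60000
t=18: T_18 = 956.60000; y_18 − T_18 = 1110 − 956.60000 = 153.40000
Mean deviation: (153.60000 + 153.60000 + 153.60000 + 153.40000) / 4 = 153.550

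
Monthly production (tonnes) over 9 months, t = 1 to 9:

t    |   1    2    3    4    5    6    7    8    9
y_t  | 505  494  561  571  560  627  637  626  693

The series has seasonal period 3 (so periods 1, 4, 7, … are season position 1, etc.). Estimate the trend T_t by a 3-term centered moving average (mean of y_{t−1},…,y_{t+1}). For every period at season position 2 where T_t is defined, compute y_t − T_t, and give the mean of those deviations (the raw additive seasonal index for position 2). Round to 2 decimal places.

-26.00

Season position 2 occurs at t = 2, 5, 8 (where T_t is defined).
t=2: T_2 = 520.0000; y_2 − T_2 = 494 − 520.0000 = -26.0000
t=5: T_5 = 586.0000; y_5 − T_5 = 560 − 586.0000 = -26.0000
t=8: T_8 = 652.0000; y_8 − T_8 = 626 − 652.0000 = -26.0000
Mean deviation: (-26.0000 + -26.0000 + -26.0000) / 3 = -26.00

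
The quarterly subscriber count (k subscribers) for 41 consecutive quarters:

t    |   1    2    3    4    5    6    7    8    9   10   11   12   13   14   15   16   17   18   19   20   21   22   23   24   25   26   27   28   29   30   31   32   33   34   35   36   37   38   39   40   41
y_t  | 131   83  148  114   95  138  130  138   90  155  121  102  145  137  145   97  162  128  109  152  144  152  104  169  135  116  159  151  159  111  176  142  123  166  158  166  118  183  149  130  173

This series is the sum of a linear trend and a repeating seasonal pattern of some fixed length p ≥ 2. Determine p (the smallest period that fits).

7

First differences y_{t+1} − y_t: -48, 65, -34, -19, 43, -8, 8, -48, 65, -34, -19, 43, -8, 8, -48, 65, …
The difference pattern repeats every 7 terms and not for any smaller step, so p = 7.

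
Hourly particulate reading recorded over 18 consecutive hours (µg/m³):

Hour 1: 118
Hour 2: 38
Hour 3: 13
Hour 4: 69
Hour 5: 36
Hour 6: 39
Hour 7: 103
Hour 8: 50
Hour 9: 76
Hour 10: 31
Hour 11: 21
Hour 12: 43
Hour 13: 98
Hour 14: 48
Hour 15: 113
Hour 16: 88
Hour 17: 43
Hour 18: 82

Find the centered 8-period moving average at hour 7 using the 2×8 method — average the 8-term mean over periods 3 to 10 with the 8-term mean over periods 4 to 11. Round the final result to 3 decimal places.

52.625

Sum over 3–10: 13 + 69 + 36 + 39 + 103 + 50 + 76 + 31 = 417
Sum over 4–11: 69 + 36 + 39 + 103 + 50 + 76 + 31 + 21 = 425
CMA at t=7 = (417 + 425) / (2·8) = 842 / 16 = 52.625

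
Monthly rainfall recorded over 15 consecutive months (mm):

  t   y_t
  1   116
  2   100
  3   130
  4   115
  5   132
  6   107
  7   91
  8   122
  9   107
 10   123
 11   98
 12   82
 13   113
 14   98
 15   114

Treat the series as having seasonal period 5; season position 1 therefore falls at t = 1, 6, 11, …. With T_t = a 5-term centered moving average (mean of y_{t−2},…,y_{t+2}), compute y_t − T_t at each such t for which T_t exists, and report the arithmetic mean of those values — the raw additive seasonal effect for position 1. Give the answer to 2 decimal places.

Season position 1 occurs at t = 6, 11 (where T_t is defined).
t=6: T_6 = 113.4000; y_6 − T_6 = 107 − 113.4000 = -6.4000
t=11: T_11 = 104.6000; y_11 − T_11 = 98 − 104.6000 = -6.6000
Mean deviation: (-6.4000 + -6.6000) / 2 = -6.50

-6.50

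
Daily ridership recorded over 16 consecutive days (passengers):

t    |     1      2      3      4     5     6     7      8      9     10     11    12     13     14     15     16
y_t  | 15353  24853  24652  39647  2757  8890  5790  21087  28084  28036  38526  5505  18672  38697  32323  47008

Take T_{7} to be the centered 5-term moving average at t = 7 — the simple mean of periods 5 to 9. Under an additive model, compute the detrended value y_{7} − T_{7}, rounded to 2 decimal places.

Trend T_7 = (2757 + 8890 + 5790 + 21087 + 28084) / 5 = 66608/5 = 13321.6000
Detrended value: 5790 − 13321.6000 = -7531.60

-7531.60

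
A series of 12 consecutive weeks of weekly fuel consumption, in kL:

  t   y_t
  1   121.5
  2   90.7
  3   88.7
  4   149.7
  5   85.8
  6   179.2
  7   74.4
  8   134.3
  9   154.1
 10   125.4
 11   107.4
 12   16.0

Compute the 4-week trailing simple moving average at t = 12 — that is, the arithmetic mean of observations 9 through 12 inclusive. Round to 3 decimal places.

100.725

Sum of periods 9–12: 154.1 + 125.4 + 107.4 + 16.0 = 402.9
Divide by 4: 402.9 / 4 = 100.725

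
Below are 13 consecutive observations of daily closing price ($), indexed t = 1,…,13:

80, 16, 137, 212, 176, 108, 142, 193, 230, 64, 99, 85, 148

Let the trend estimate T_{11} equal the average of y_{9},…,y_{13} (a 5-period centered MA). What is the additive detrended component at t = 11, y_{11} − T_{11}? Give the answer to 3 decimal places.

Trend T_11 = (230 + 64 + 99 + 85 + 148) / 5 = 626/5 = 125.20000
Detrended value: 99 − 125.20000 = -26.200

-26.200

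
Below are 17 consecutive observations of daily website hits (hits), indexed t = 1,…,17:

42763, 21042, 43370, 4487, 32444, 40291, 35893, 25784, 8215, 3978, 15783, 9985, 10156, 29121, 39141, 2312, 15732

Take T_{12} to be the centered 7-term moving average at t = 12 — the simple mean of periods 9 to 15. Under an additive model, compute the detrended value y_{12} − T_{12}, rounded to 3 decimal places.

Trend T_12 = (8215 + 3978 + 15783 + 9985 + 10156 + 29121 + 39141) / 7 = 116379/7 = 16625.57143
Detrended value: 9985 − 16625.57143 = -6640.571

-6640.571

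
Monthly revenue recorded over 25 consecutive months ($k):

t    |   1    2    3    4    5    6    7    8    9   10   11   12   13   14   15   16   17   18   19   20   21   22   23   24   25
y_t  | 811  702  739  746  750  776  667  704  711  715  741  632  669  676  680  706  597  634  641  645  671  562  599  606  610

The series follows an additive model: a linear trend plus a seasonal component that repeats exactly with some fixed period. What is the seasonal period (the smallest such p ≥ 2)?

First differences y_{t+1} − y_t: -109, 37, 7, 4, 26, -109, 37, 7, 4, 26, -109, 37, …
The difference pattern repeats every 5 terms and not for any smaller step, so p = 5.

5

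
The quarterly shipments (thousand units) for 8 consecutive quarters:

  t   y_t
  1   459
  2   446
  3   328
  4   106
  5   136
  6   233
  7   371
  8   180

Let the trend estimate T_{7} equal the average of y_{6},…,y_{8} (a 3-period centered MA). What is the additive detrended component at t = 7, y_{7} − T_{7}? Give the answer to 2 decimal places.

109.67

Trend T_7 = (233 + 371 + 180) / 3 = 784/3 = 261.3333
Detrended value: 371 − 261.3333 = 109.67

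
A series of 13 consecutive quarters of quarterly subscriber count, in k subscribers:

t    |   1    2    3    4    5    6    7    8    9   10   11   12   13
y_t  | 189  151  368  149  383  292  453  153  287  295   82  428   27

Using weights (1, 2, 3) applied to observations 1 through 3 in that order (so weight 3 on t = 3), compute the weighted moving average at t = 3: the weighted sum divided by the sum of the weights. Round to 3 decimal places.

Weighted sum: 1·189 + 2·151 + 3·368 = 189 + 302 + 1104 = 1595
Weight total: 1 + 2 + 3 = 6
WMA = 1595 / 6 = 265.833

265.833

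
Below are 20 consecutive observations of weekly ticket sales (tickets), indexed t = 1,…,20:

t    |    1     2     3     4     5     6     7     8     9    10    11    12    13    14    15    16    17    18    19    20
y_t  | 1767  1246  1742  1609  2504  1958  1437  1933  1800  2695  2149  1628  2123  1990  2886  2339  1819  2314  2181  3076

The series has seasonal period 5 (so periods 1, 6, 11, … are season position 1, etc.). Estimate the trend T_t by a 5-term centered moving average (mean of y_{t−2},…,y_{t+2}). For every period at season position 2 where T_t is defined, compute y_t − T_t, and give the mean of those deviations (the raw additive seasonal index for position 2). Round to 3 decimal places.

Season position 2 occurs at t = 7, 12, 17 (where T_t is defined).
t=7: T_7 = 1926.40000; y_7 − T_7 = 1437 − 1926.40000 = -489.40000
t=12: T_12 = 2117.00000; y_12 − T_12 = 1628 − 2117.00000 = -489.00000
t=17: T_17 = 2307.80000; y_17 − T_17 = 1819 − 2307.80000 = -488.80000
Mean deviation: (-489.40000 + -489.00000 + -488.80000) / 3 = -489.067

-489.067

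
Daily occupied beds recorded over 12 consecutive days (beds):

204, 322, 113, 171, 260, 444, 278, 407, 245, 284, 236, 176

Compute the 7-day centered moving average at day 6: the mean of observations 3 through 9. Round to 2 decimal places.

Sum of periods 3–9: 113 + 171 + 260 + 444 + 278 + 407 + 245 = 1918
Divide by 7: 1918 / 7 = 274.00

274.00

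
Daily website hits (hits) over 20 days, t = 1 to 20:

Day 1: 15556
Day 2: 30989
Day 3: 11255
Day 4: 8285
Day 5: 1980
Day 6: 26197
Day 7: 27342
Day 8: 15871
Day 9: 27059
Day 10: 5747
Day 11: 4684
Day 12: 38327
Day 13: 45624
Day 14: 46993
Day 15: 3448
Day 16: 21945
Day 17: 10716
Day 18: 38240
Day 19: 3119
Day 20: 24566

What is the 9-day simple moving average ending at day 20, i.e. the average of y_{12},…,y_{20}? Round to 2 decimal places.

Sum of periods 12–20: 38327 + 45624 + 46993 + 3448 + 21945 + 10716 + 38240 + 3119 + 24566 = 232978
Divide by 9: 232978 / 9 = 25886.44

25886.44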